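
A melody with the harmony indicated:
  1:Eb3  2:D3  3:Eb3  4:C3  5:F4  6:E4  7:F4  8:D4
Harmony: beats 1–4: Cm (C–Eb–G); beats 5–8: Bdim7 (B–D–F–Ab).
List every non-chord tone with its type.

The harmony at that moment is C minor triad (C, Eb, G); D3 is not a chord tone.
It is approached by step down from Eb3 and left by step up to Eb3.
Step away and step back to the same note — a neighbor tone (lower neighbor).
The harmony at that moment is B diminished seventh chord (B, D, F, Ab); E4 is not a chord tone.
It is approached by step down from F4 and left by step up to F4.
Step away and step back to the same note — a neighbor tone (lower neighbor).

D3 (beat 2) — neighbor tone; E4 (beat 6) — neighbor tone.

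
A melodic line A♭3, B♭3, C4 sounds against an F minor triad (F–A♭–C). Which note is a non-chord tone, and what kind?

The harmony at that moment is F minor triad (F, A♭, C); B♭3 is not a chord tone.
It is approached by step up from A♭3 and left by step up to C4.
Step in, step out in the same direction — a passing tone.

B♭3 is a passing tone.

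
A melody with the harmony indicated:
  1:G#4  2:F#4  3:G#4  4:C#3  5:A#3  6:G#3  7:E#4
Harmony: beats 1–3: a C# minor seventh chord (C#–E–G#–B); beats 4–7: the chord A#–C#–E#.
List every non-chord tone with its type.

F#4 (beat 2) — neighbor tone; G#3 (beat 6) — escape tone.

The harmony at that moment is C# minor seventh chord (C#, E, G#, B); F#4 is not a chord tone.
It is approached by step down from G#4 and left by step up to G#4.
Step away and step back to the same note — a neighbor tone (lower neighbor).
The harmony at that moment is A# minor triad (A#, C#, E#); G#3 is not a chord tone.
It is approached by step down from A#3 and left by leap up to E#4.
Step in, leap out — an escape tone.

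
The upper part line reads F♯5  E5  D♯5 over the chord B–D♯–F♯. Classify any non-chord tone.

The harmony at that moment is B major triad (B, D♯, F♯); E5 is not a chord tone.
It is approached by step down from F♯5 and left by step down to D♯5.
Step in, step out in the same direction — a passing tone.

E5 is a passing tone.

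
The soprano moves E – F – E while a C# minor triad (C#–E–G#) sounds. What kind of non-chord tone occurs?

The harmony at that moment is C# minor triad (C#, E, G#); F is not a chord tone.
It is approached by step up from E and left by step down to E.
Step away and step back to the same note — a neighbor tone (upper neighbor).

F is a neighbor tone.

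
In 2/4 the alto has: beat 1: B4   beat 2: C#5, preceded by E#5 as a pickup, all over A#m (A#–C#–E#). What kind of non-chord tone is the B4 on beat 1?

Appoggiatura.

The harmony at that moment is A# minor triad (A#, C#, E#); B4 is not a chord tone.
It is approached by leap down from E#5 and left by step up to C#5.
Leap in, step out, metrically accented — an appoggiatura.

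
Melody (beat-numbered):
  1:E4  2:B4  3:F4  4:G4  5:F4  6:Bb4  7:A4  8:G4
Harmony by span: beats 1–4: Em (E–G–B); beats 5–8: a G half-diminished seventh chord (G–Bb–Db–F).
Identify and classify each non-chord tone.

The harmony at that moment is E minor triad (E, G, B); F4 is not a chord tone.
It is approached by leap down from B4 and left by step up to G4.
Leap in, step out — an appoggiatura.
The harmony at that moment is G half-diminished seventh chord (G, Bb, Db, F); A4 is not a chord tone.
It is approached by step down from Bb4 and left by step down to G4.
Step in, step out in the same direction — a passing tone.

F4 (beat 3) — appoggiatura; A4 (beat 7) — passing tone.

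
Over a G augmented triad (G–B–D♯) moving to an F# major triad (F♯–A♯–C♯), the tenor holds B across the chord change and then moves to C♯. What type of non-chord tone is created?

B is a retardation.

The harmony at that moment is F♯ major triad (F♯, A♯, C♯); B is not a chord tone.
It is held over (the same pitch as the preceding B) and left by step up to C♯.
Held over from the previous chord and resolving up by step — a retardation.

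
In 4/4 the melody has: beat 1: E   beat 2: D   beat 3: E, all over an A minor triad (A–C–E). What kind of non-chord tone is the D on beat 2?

The harmony at that moment is A minor triad (A, C, E); D is not a chord tone.
It is approached by step down from E and left by step up to E.
Step away and step back to the same note — a neighbor tone (lower neighbor).

Lower neighbor tone.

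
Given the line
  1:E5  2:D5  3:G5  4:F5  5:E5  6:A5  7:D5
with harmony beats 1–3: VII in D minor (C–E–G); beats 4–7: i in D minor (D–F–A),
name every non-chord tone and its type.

D5 (beat 2) — escape tone; E5 (beat 5) — escape tone.

The harmony at that moment is C major triad (C, E, G); D5 is not a chord tone.
It is approached by step down from E5 and left by leap up to G5.
Step in, leap out — an escape tone.
The harmony at that moment is D minor triad (D, F, A); E5 is not a chord tone.
It is approached by step down from F5 and left by leap up to A5.
Step in, leap out — an escape tone.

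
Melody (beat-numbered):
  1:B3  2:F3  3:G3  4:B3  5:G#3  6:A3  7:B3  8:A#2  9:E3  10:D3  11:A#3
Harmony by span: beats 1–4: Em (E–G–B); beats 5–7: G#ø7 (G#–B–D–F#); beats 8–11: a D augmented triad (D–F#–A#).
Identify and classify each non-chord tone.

F3 (beat 2) — appoggiatura; A3 (beat 6) — passing tone; E3 (beat 9) — appoggiatura.

The harmony at that moment is E minor triad (E, G, B); F3 is not a chord tone.
It is approached by leap down from B3 and left by step up to G3.
Leap in, step out — an appoggiatura.
The harmony at that moment is G# half-diminished seventh chord (G#, B, D, F#); A3 is not a chord tone.
It is approached by step up from G#3 and left by step up to B3.
Step in, step out in the same direction — a passing tone.
The harmony at that moment is D augmented triad (D, F#, A#); E3 is not a chord tone.
It is approached by leap up from A#2 and left by step down to D3.
Leap in, step out — an appoggiatura.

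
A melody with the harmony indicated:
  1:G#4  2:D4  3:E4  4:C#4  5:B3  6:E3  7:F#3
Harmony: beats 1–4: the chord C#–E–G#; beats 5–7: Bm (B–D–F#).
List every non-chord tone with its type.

The harmony at that moment is C# minor triad (C#, E, G#); D4 is not a chord tone.
It is approached by leap down from G#4 and left by step up to E4.
Leap in, step out — an appoggiatura.
The harmony at that moment is B minor triad (B, D, F#); E3 is not a chord tone.
It is approached by leap down from B3 and left by step up to F#3.
Leap in, step out — an appoggiatura.

D4 (beat 2) — appoggiatura; E3 (beat 6) — appoggiatura.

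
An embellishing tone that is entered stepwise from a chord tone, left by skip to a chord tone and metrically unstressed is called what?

Approach: by step. Departure: by leap. Metric position: weak.
Step in, leap out, from a weak position — an escape tone (échappée). (It is the mirror image of the appoggiatura, which leaps in and steps out on a strong beat.)

Escape tone.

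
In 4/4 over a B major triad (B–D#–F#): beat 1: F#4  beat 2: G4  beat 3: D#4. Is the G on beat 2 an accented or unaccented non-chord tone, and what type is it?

The harmony at that moment is B major triad (B, D#, F#); G4 is not a chord tone.
It is approached by step up from F#4 and left by leap down to D#4.
Step in, leap out — an escape tone.
It falls on a weak beat, so it is unaccented.

Unaccented escape tone.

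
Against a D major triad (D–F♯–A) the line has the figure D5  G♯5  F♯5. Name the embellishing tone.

G♯5 is an appoggiatura.

The harmony at that moment is D major triad (D, F♯, A); G♯5 is not a chord tone.
It is approached by leap up from D5 and left by step down to F♯5.
Leap in, step out — an appoggiatura.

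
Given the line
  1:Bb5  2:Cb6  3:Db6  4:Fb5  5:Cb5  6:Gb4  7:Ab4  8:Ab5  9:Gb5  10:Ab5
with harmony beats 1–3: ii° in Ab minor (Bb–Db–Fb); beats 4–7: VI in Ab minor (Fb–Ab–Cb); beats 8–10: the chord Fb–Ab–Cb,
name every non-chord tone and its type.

The harmony at that moment is Bb diminished triad (Bb, Db, Fb); Cb6 is not a chord tone.
It is approached by step up from Bb5 and left by step up to Db6.
Step in, step out in the same direction — a passing tone.
The harmony at that moment is Fb major triad (Fb, Ab, Cb); Gb4 is not a chord tone.
It is approached by leap down from Cb5 and left by step up to Ab4.
Leap in, step out — an appoggiatura.
The harmony at that moment is Fb major triad (Fb, Ab, Cb); Gb5 is not a chord tone.
It is approached by step down from Ab5 and left by step up to Ab5.
Step away and step back to the same note — a neighbor tone (lower neighbor).

Cb6 (beat 2) — passing tone; Gb4 (beat 6) — appoggiatura; Gb5 (beat 9) — neighbor tone.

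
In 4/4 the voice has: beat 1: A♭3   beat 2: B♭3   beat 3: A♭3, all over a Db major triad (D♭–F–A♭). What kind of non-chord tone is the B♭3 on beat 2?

Upper neighbor tone.

The harmony at that moment is D♭ major triad (D♭, F, A♭); B♭3 is not a chord tone.
It is approached by step up from A♭3 and left by step down to A♭3.
Step away and step back to the same note — a neighbor tone (upper neighbor).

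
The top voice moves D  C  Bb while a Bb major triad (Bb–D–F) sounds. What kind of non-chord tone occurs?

C is a passing tone.

The harmony at that moment is Bb major triad (Bb, D, F); C is not a chord tone.
It is approached by step down from D and left by step down to Bb.
Step in, step out in the same direction — a passing tone.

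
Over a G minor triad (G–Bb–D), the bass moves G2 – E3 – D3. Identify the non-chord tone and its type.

E3 is an appoggiatura.

The harmony at that moment is G minor triad (G, Bb, D); E3 is not a chord tone.
It is approached by leap up from G2 and left by step down to D3.
Leap in, step out — an appoggiatura.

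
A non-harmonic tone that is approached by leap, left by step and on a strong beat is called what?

Appoggiatura.

Approach: by leap. Departure: by step. Metric position: strong.
Leap in, step out, in a metrically strong position — an appoggiatura. (It is the mirror image of the escape tone, which steps in and leaps out from a weak position.)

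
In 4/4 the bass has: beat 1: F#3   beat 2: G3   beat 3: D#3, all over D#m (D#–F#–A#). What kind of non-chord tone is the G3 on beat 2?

The harmony at that moment is D# minor triad (D#, F#, A#); G3 is not a chord tone.
It is approached by step up from F#3 and left by leap down to D#3.
Step in, leap out, on a weak beat — an escape tone.

Escape tone.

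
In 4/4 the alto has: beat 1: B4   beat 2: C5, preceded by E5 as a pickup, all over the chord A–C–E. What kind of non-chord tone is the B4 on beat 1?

Appoggiatura.

The harmony at that moment is A minor triad (A, C, E); B4 is not a chord tone.
It is approached by leap down from E5 and left by step up to C5.
Leap in, step out, metrically accented — an appoggiatura.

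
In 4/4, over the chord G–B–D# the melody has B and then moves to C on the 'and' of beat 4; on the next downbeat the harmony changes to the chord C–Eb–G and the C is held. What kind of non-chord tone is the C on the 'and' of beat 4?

Anticipation.

The harmony at that moment is G augmented triad (G, B, D#); C is not a chord tone.
It is approached by step up from B and then sustained as the same pitch into the next harmony.
Arriving early and becoming a chord tone when the harmony changes — an anticipation.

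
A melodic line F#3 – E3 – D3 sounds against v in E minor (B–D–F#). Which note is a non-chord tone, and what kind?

The harmony at that moment is B minor triad (B, D, F#); E3 is not a chord tone.
It is approached by step down from F#3 and left by step down to D3.
Step in, step out in the same direction — a passing tone.

E3 is a passing tone.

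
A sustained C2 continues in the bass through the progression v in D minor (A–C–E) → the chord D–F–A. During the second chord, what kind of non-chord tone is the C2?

Pedal tone (pedal point).

The harmony at that moment is D minor triad (D, F, A); C2 is not a chord tone.
It is held over (the same pitch as the preceding C2) and then sustained as the same pitch into the next harmony.
Sustained through a change of harmony — a pedal tone.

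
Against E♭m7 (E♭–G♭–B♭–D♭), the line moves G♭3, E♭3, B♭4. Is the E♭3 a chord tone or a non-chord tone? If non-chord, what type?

Chord tone (the root of Eb minor seventh chord).

Eb minor seventh chord contains E♭, G♭, B♭, D♭; E♭ is the root, so it is a chord tone.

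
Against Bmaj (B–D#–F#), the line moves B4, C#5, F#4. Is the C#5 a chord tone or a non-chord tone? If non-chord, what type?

The harmony at that moment is B major triad (B, D#, F#); C#5 is not a chord tone.
It is approached by step up from B4 and left by leap down to F#4.
Step in, leap out — an escape tone.

Non-chord tone — an escape tone.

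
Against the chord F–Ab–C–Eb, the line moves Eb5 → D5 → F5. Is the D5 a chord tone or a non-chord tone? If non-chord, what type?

The harmony at that moment is F minor seventh chord (F, Ab, C, Eb); D5 is not a chord tone.
It is approached by step down from Eb5 and left by leap up to F5.
Step in, leap out — an escape tone.

Non-chord tone — an escape tone.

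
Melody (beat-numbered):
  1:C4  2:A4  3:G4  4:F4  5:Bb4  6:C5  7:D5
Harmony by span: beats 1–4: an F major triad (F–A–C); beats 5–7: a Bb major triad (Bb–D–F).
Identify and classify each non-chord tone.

G4 (beat 3) — passing tone; C5 (beat 6) — passing tone.

The harmony at that moment is F major triad (F, A, C); G4 is not a chord tone.
It is approached by step down from A4 and left by step down to F4.
Step in, step out in the same direction — a passing tone.
The harmony at that moment is Bb major triad (Bb, D, F); C5 is not a chord tone.
It is approached by step up from Bb4 and left by step up to D5.
Step in, step out in the same direction — a passing tone.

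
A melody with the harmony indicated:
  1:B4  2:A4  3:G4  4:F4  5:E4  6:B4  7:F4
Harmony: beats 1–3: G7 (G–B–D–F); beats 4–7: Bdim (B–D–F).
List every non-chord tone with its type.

A4 (beat 2) — passing tone; E4 (beat 5) — escape tone.

The harmony at that moment is G dominant seventh chord (G, B, D, F); A4 is not a chord tone.
It is approached by step down from B4 and left by step down to G4.
Step in, step out in the same direction — a passing tone.
The harmony at that moment is B diminished triad (B, D, F); E4 is not a chord tone.
It is approached by step down from F4 and left by leap up to B4.
Step in, leap out — an escape tone.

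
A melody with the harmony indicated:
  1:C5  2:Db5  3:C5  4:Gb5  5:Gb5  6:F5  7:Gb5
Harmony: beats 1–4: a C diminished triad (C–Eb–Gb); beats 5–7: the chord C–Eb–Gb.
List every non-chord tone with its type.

Db5 (beat 2) — neighbor tone; F5 (beat 6) — neighbor tone.

The harmony at that moment is C diminished triad (C, Eb, Gb); Db5 is not a chord tone.
It is approached by step up from C5 and left by step down to C5.
Step away and step back to the same note — a neighbor tone (upper neighbor).
The harmony at that moment is C diminished triad (C, Eb, Gb); F5 is not a chord tone.
It is approached by step down from Gb5 and left by step up to Gb5.
Step away and step back to the same note — a neighbor tone (lower neighbor).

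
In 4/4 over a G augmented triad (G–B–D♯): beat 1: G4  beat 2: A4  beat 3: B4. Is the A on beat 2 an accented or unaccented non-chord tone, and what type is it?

Unaccented passing tone.

The harmony at that moment is G augmented triad (G, B, D♯); A4 is not a chord tone.
It is approached by step up from G4 and left by step up to B4.
Step in, step out in the same direction — a passing tone.
It falls on a weak beat, so it is unaccented.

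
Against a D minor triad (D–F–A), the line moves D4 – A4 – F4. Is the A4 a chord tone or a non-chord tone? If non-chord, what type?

Chord tone (the fifth of D minor triad).

D minor triad contains D, F, A; A is the fifth, so it is a chord tone.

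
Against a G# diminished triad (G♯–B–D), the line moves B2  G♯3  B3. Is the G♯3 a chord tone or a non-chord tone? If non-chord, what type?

Chord tone (the root of G# diminished triad).

G# diminished triad contains G♯, B, D; G♯ is the root, so it is a chord tone.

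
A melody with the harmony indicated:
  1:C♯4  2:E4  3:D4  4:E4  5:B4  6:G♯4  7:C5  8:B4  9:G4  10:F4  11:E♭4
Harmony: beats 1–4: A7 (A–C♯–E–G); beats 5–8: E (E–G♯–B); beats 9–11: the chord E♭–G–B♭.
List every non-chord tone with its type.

D4 (beat 3) — neighbor tone; C5 (beat 7) — appoggiatura; F4 (beat 10) — passing tone.

The harmony at that moment is A dominant seventh chord (A, C♯, E, G); D4 is not a chord tone.
It is approached by step down from E4 and left by step up to E4.
Step away and step back to the same note — a neighbor tone (lower neighbor).
The harmony at that moment is E major triad (E, G♯, B); C5 is not a chord tone.
It is approached by leap up from G♯4 and left by step down to B4.
Leap in, step out — an appoggiatura.
The harmony at that moment is E♭ major triad (E♭, G, B♭); F4 is not a chord tone.
It is approached by step down from G4 and left by step down to E♭4.
Step in, step out in the same direction — a passing tone.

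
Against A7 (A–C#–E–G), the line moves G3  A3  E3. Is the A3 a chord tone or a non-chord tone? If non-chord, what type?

Chord tone (the root of A dominant seventh chord).

A dominant seventh chord contains A, C#, E, G; A is the root, so it is a chord tone.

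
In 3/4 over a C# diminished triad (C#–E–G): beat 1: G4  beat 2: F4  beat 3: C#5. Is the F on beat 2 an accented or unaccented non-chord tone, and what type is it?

The harmony at that moment is C# diminished triad (C#, E, G); F4 is not a chord tone.
It is approached by step down from G4 and left by leap up to C#5.
Step in, leap out — an escape tone.
It falls on a weak beat, so it is unaccented.

Unaccented escape tone.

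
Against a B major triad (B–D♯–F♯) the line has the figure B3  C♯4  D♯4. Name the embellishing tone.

The harmony at that moment is B major triad (B, D♯, F♯); C♯4 is not a chord tone.
It is approached by step up from B3 and left by step up to D♯4.
Step in, step out in the same direction — a passing tone.

C♯4 is a passing tone.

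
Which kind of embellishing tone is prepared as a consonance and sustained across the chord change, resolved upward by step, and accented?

Approach: by preparation — the pitch is first a chord tone, then held (tied or repeated) while the harmony changes under it. Departure: up by step. Metric position: strong.
A prepared dissonance that resolves upward by step — a retardation. (The same figure resolving downward would be a suspension.)

Retardation.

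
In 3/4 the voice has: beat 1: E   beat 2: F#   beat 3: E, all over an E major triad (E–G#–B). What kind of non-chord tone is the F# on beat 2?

Upper neighbor tone.

The harmony at that moment is E major triad (E, G#, B); F# is not a chord tone.
It is approached by step up from E and left by step down to E.
Step away and step back to the same note — a neighbor tone (upper neighbor).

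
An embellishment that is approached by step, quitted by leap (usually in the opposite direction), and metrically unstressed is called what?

Escape tone.

Approach: by step. Departure: by leap. Metric position: weak.
Step in, leap out, from a weak position — an escape tone (échappée). (It is the mirror image of the appoggiatura, which leaps in and steps out on a strong beat.)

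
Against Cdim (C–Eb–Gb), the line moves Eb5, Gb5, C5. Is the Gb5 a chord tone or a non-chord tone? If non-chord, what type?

Chord tone (the fifth of C diminished triad).

C diminished triad contains C, Eb, Gb; Gb is the fifth, so it is a chord tone.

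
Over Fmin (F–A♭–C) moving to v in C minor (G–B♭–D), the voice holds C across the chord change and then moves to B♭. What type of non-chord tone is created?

C is a suspension.

The harmony at that moment is G minor triad (G, B♭, D); C is not a chord tone.
It is held over (the same pitch as the preceding C) and left by step down to B♭.
Held over from the previous chord and resolving down by step — a suspension.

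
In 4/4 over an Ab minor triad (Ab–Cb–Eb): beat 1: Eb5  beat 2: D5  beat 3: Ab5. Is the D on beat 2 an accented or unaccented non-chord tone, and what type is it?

Unaccented escape tone.

The harmony at that moment is Ab minor triad (Ab, Cb, Eb); D5 is not a chord tone.
It is approached by step down from Eb5 and left by leap up to Ab5.
Step in, leap out — an escape tone.
It falls on a weak beat, so it is unaccented.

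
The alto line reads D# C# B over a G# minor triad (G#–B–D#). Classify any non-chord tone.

C# is a passing tone.

The harmony at that moment is G# minor triad (G#, B, D#); C# is not a chord tone.
It is approached by step down from D# and left by step down to B.
Step in, step out in the same direction — a passing tone.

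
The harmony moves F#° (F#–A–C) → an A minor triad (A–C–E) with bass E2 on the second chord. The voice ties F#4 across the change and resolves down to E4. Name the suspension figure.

9–8 suspension.

At the second chord the bass is E2. The suspended F#4 lies a ninth above the bass; after resolving down by step to E4, the interval above the bass becomes an octave.
Suspension figures are named by those two intervals: 9–8.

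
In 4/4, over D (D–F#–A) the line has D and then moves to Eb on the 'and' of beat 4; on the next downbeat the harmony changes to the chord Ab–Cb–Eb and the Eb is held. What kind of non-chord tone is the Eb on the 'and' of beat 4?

The harmony at that moment is D major triad (D, F#, A); Eb is not a chord tone.
It is approached by step up from D and then sustained as the same pitch into the next harmony.
Arriving early and becoming a chord tone when the harmony changes — an anticipation.

Anticipation.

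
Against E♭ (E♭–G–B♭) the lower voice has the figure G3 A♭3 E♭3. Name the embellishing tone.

A♭3 is an escape tone.

The harmony at that moment is E♭ major triad (E♭, G, B♭); A♭3 is not a chord tone.
It is approached by step up from G3 and left by leap down to E♭3.
Step in, leap out — an escape tone.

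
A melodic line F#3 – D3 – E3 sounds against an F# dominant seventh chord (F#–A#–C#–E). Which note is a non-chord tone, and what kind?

D3 is an appoggiatura.

The harmony at that moment is F# dominant seventh chord (F#, A#, C#, E); D3 is not a chord tone.
It is approached by leap down from F#3 and left by step up to E3.
Leap in, step out — an appoggiatura.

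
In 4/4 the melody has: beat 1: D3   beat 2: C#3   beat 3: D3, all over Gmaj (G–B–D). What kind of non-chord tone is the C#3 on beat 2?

The harmony at that moment is G major triad (G, B, D); C#3 is not a chord tone.
It is approached by step down from D3 and left by step up to D3.
Step away and step back to the same note — a neighbor tone (lower neighbor).

Lower neighbor tone.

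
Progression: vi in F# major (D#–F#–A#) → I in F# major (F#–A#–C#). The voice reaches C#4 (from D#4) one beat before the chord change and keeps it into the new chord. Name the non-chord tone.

The harmony at that moment is D# minor triad (D#, F#, A#); C#4 is not a chord tone.
It is approached by step down from D#4 and then sustained as the same pitch into the next harmony.
Arriving early and becoming a chord tone when the harmony changes — an anticipation.

C#4 is an anticipation.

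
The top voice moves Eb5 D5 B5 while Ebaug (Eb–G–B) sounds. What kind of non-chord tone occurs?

The harmony at that moment is Eb augmented triad (Eb, G, B); D5 is not a chord tone.
It is approached by step down from Eb5 and left by leap up to B5.
Step in, leap out — an escape tone.

D5 is an escape tone.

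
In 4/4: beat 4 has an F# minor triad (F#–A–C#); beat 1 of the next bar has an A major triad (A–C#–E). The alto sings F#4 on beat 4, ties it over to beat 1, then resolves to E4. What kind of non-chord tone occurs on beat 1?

The harmony at that moment is A major triad (A, C#, E); F#4 is not a chord tone.
It is held over (the same pitch as the preceding F#4) and left by step down to E4.
Held over from the previous chord and resolving down by step — a suspension.

Suspension.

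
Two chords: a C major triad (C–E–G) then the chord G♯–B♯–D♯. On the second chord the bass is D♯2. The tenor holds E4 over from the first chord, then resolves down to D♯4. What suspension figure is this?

9–8 suspension.

At the second chord the bass is D♯2. The suspended E4 lies a ninth above the bass; after resolving down by step to D♯4, the interval above the bass becomes an octave.
Suspension figures are named by those two intervals: 9–8.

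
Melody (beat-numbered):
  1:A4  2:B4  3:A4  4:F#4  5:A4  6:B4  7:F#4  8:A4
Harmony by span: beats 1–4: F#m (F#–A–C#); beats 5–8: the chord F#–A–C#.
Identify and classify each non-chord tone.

The harmony at that moment is F# minor triad (F#, A, C#); B4 is not a chord tone.
It is approached by step up from A4 and left by step down to A4.
Step away and step back to the same note — a neighbor tone (upper neighbor).
The harmony at that moment is F# minor triad (F#, A, C#); B4 is not a chord tone.
It is approached by step up from A4 and left by leap down to F#4.
Step in, leap out — an escape tone.

B4 (beat 2) — neighbor tone; B4 (beat 6) — escape tone.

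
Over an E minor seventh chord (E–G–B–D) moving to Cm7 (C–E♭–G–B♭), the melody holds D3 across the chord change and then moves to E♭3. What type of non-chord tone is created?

The harmony at that moment is C minor seventh chord (C, E♭, G, B♭); D3 is not a chord tone.
It is held over (the same pitch as the preceding D3) and left by step up to E♭3.
Held over from the previous chord and resolving up by step — a retardation.

D3 is a retardation.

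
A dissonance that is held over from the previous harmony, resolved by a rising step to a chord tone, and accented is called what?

Retardation.

Approach: by preparation — the pitch is first a chord tone, then held (tied or repeated) while the harmony changes under it. Departure: up by step. Metric position: strong.
A prepared dissonance that resolves upward by step — a retardation. (The same figure resolving downward would be a suspension.)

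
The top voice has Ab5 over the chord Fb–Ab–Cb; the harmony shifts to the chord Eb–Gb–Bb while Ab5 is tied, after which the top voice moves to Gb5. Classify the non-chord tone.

The harmony at that moment is Eb minor triad (Eb, Gb, Bb); Ab5 is not a chord tone.
It is held over (the same pitch as the preceding Ab5) and left by step down to Gb5.
Held over from the previous chord and resolving down by step — a suspension.

Ab5 is a suspension.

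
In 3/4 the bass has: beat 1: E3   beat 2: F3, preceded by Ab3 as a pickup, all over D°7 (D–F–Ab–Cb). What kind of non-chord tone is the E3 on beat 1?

The harmony at that moment is D diminished seventh chord (D, F, Ab, Cb); E3 is not a chord tone.
It is approached by leap down from Ab3 and left by step up to F3.
Leap in, step out, metrically accented — an appoggiatura.

Appoggiatura.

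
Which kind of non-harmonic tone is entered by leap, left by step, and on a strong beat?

Approach: by leap. Departure: by step. Metric position: strong.
Leap in, step out, in a metrically strong position — an appoggiatura. (It is the mirror image of the escape tone, which steps in and leaps out from a weak position.)

Appoggiatura.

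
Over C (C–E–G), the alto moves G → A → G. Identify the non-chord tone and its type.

A is a neighbor tone.

The harmony at that moment is C major triad (C, E, G); A is not a chord tone.
It is approached by step up from G and left by step down to G.
Step away and step back to the same note — a neighbor tone (upper neighbor).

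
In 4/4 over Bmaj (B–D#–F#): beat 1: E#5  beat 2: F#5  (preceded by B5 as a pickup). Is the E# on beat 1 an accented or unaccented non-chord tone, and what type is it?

Accented appoggiatura.

The harmony at that moment is B major triad (B, D#, F#); E#5 is not a chord tone.
It is approached by leap down from B5 and left by step up to F#5.
Leap in, step out — an appoggiatura.
It falls on the downbeat, so it is accented.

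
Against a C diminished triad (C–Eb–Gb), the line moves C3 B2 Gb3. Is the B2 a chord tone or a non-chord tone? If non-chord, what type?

Non-chord tone — an escape tone.

The harmony at that moment is C diminished triad (C, Eb, Gb); B2 is not a chord tone.
It is approached by step down from C3 and left by leap up to Gb3.
Step in, leap out — an escape tone.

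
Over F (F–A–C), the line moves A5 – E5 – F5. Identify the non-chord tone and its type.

The harmony at that moment is F major triad (F, A, C); E5 is not a chord tone.
It is approached by leap down from A5 and left by step up to F5.
Leap in, step out — an appoggiatura.

E5 is an appoggiatura.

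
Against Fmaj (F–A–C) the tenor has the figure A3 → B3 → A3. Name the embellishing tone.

B3 is a neighbor tone.

The harmony at that moment is F major triad (F, A, C); B3 is not a chord tone.
It is approached by step up from A3 and left by step down to A3.
Step away and step back to the same note — a neighbor tone (upper neighbor).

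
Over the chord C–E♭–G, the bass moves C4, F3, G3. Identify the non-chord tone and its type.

F3 is an appoggiatura.

The harmony at that moment is C minor triad (C, E♭, G); F3 is not a chord tone.
It is approached by leap down from C4 and left by step up to G3.
Leap in, step out — an appoggiatura.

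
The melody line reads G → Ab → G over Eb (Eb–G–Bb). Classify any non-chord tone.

Ab is a neighbor tone.

The harmony at that moment is Eb major triad (Eb, G, Bb); Ab is not a chord tone.
It is approached by step up from G and left by step down to G.
Step away and step back to the same note — a neighbor tone (upper neighbor).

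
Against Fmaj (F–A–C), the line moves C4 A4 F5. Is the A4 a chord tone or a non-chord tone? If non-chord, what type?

F major triad contains F, A, C; A is the third, so it is a chord tone.

Chord tone (the third of F major triad).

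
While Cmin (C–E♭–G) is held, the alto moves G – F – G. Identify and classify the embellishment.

F is a neighbor tone.

The harmony at that moment is C minor triad (C, E♭, G); F is not a chord tone.
It is approached by step down from G and left by step up to G.
Step away and step back to the same note — a neighbor tone (lower neighbor).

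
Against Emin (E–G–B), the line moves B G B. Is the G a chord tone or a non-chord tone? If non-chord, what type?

E minor triad contains E, G, B; G is the third, so it is a chord tone.

Chord tone (the third of E minor triad).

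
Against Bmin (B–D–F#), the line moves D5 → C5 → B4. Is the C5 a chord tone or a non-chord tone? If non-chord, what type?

Non-chord tone — a passing tone.

The harmony at that moment is B minor triad (B, D, F#); C5 is not a chord tone.
It is approached by step down from D5 and left by step down to B4.
Step in, step out in the same direction — a passing tone.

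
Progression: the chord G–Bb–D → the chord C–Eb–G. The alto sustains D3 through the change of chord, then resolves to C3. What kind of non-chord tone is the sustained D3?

D3 is a suspension.

The harmony at that moment is C minor triad (C, Eb, G); D3 is not a chord tone.
It is held over (the same pitch as the preceding D3) and left by step down to C3.
Held over from the previous chord and resolving down by step — a suspension.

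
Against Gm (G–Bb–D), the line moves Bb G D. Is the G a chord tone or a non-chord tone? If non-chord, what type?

G minor triad contains G, Bb, D; G is the root, so it is a chord tone.

Chord tone (the root of G minor triad).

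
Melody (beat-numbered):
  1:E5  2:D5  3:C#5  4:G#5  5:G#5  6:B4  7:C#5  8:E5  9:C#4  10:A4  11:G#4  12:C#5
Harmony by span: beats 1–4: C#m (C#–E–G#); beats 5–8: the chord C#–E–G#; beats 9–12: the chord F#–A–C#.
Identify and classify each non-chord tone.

The harmony at that moment is C# minor triad (C#, E, G#); D5 is not a chord tone.
It is approached by step down from E5 and left by step down to C#5.
Step in, step out in the same direction — a passing tone.
The harmony at that moment is C# minor triad (C#, E, G#); B4 is not a chord tone.
It is approached by leap down from G#5 and left by step up to C#5.
Leap in, step out — an appoggiatura.
The harmony at that moment is F# minor triad (F#, A, C#); G#4 is not a chord tone.
It is approached by step down from A4 and left by leap up to C#5.
Step in, leap out — an escape tone.

D5 (beat 2) — passing tone; B4 (beat 6) — appoggiatura; G#4 (beat 11) — escape tone.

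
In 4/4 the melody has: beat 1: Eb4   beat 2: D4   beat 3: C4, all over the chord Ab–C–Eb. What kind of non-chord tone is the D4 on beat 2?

Passing tone.

The harmony at that moment is Ab major triad (Ab, C, Eb); D4 is not a chord tone.
It is approached by step down from Eb4 and left by step down to C4.
Step in, step out in the same direction — a passing tone.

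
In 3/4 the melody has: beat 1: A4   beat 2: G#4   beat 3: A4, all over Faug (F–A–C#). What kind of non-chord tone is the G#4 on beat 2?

Lower neighbor tone.

The harmony at that moment is F augmented triad (F, A, C#); G#4 is not a chord tone.
It is approached by step down from A4 and left by step up to A4.
Step away and step back to the same note — a neighbor tone (lower neighbor).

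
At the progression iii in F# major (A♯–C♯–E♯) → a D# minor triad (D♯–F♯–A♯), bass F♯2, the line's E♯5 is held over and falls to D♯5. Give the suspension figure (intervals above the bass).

At the second chord the bass is F♯2. The suspended E♯5 lies a seventh above the bass; after resolving down by step to D♯5, the interval above the bass becomes a sixth.
Suspension figures are named by those two intervals: 7–6.

7–6 suspension.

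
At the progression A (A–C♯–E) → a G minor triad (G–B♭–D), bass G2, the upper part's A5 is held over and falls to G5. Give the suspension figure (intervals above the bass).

At the second chord the bass is G2. The suspended A5 lies a ninth above the bass; after resolving down by step to G5, the interval above the bass becomes an octave.
Suspension figures are named by those two intervals: 9–8.

9–8 suspension.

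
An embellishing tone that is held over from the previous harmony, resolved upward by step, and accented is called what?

Approach: by preparation — the pitch is first a chord tone, then held (tied or repeated) while the harmony changes under it. Departure: up by step. Metric position: strong.
A prepared dissonance that resolves upward by step — a retardation. (The same figure resolving downward would be a suspension.)

Retardation.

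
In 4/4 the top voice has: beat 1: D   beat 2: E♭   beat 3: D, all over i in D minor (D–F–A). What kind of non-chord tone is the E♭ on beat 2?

Upper neighbor tone.

The harmony at that moment is D minor triad (D, F, A); E♭ is not a chord tone.
It is approached by step up from D and left by step down to D.
Step away and step back to the same note — a neighbor tone (upper neighbor).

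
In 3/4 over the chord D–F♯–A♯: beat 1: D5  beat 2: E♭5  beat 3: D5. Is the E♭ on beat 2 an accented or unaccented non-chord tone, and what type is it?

The harmony at that moment is D augmented triad (D, F♯, A♯); E♭5 is not a chord tone.
It is approached by step up from D5 and left by step down to D5.
Step away and step back to the same note — a neighbor tone (upper neighbor).
It falls on a weak beat, so it is unaccented.

Unaccented neighbor tone.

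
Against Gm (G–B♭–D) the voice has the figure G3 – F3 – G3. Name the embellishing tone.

The harmony at that moment is G minor triad (G, B♭, D); F3 is not a chord tone.
It is approached by step down from G3 and left by step up to G3.
Step away and step back to the same note — a neighbor tone (lower neighbor).

F3 is a neighbor tone.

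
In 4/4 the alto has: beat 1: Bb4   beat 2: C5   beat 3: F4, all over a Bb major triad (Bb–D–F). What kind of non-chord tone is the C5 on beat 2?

The harmony at that moment is Bb major triad (Bb, D, F); C5 is not a chord tone.
It is approached by step up from Bb4 and left by leap down to F4.
Step in, leap out, on a weak beat — an escape tone.

Escape tone.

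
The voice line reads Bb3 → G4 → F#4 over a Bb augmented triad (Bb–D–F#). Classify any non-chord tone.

The harmony at that moment is Bb augmented triad (Bb, D, F#); G4 is not a chord tone.
It is approached by leap up from Bb3 and left by step down to F#4.
Leap in, step out — an appoggiatura.

G4 is an appoggiatura.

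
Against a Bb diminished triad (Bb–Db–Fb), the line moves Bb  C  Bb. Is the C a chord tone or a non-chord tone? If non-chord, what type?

Non-chord tone — a neighbor tone.

The harmony at that moment is Bb diminished triad (Bb, Db, Fb); C is not a chord tone.
It is approached by step up from Bb and left by step down to Bb.
Step away and step back to the same note — a neighbor tone (upper neighbor).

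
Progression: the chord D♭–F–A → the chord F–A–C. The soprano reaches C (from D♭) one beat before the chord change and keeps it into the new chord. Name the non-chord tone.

C is an anticipation.

The harmony at that moment is D♭ augmented triad (D♭, F, A); C is not a chord tone.
It is approached by step down from D♭ and then sustained as the same pitch into the next harmony.
Arriving early and becoming a chord tone when the harmony changes — an anticipation.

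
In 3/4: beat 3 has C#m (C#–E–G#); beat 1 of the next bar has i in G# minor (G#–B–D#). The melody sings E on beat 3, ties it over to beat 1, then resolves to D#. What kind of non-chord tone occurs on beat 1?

The harmony at that moment is G# minor triad (G#, B, D#); E is not a chord tone.
It is held over (the same pitch as the preceding E) and left by step down to D#.
Held over from the previous chord and resolving down by step — a suspension.

Suspension.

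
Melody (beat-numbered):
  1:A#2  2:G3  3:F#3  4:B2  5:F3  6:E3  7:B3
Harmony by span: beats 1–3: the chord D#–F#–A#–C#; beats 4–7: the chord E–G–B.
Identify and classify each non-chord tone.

The harmony at that moment is D# minor seventh chord (D#, F#, A#, C#); G3 is not a chord tone.
It is approached by leap up from A#2 and left by step down to F#3.
Leap in, step out — an appoggiatura.
The harmony at that moment is E minor triad (E, G, B); F3 is not a chord tone.
It is approached by leap up from B2 and left by step down to E3.
Leap in, step out — an appoggiatura.

G3 (beat 2) — appoggiatura; F3 (beat 5) — appoggiatura.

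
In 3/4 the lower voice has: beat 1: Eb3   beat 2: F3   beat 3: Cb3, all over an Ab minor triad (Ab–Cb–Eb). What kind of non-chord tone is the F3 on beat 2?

Escape tone.

The harmony at that moment is Ab minor triad (Ab, Cb, Eb); F3 is not a chord tone.
It is approached by step up from Eb3 and left by leap down to Cb3.
Step in, leap out, on a weak beat — an escape tone.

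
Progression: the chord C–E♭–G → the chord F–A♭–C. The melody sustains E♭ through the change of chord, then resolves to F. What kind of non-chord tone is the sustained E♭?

E♭ is a retardation.

The harmony at that moment is F minor triad (F, A♭, C); E♭ is not a chord tone.
It is held over (the same pitch as the preceding E♭) and left by step up to F.
Held over from the previous chord and resolving up by step — a retardation.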